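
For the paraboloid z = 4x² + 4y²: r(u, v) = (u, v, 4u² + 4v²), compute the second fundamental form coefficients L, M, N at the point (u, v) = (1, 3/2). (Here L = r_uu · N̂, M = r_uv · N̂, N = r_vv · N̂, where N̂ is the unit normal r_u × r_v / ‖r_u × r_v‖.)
L = 8*sqrt(209)/209;  M = 0;  N = 8*sqrt(209)/209

Compute the unit normal N̂(u, v) = (-8*u/sqrt(64*u^2 + 64*v^2 + 1), -8*v/sqrt(64*u^2 + 64*v^2 + 1), 1/sqrt(64*u^2 + 64*v^2 + 1)), and the second partials r_uu, r_uv, r_vv. Take dot products:
  L(u, v) = r_uu · N̂ = 8/sqrt(64*u^2 + 64*v^2 + 1),
  M(u, v) = r_uv · N̂ = 0,
  N(u, v) = r_vv · N̂ = 8/sqrt(64*u^2 + 64*v^2 + 1).
Evaluating at (u, v) = (1, 3/2):
  L = 8*sqrt(209)/209, M = 0, N = 8*sqrt(209)/209.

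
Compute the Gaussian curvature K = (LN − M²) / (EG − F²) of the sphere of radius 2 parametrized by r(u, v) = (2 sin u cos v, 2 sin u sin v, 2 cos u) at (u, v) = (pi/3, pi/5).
K = 1/4

Coefficients of the first fundamental form: E = 4, F = 0, G = 4*sin(u)^2.
Coefficients of the second fundamental form: L = -2*sin(u)/Abs(sin(u)), M = 0, N = -2*sin(u)^3/Abs(sin(u)).
Assemble K = (LN − M²)/(EG − F²) = 1/4. At (u, v) = (pi/3, pi/5): K = 1/4.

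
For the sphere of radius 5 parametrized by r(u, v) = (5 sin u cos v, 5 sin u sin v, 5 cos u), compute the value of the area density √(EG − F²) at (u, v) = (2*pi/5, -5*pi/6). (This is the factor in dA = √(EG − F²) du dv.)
√(EG − F²)|_{(2*pi/5, -5*pi/6)} = 25*sqrt(2*sqrt(5) + 10)/4

E = 25, F = 0, G = 25*sin(u)^2, so EG − F² = 625*sin(u)^2. Taking the positive square root: √(EG − F²) = 25*Abs(sin(u)). At (u, v) = (2*pi/5, -5*pi/6): 25*sqrt(2*sqrt(5) + 10)/4.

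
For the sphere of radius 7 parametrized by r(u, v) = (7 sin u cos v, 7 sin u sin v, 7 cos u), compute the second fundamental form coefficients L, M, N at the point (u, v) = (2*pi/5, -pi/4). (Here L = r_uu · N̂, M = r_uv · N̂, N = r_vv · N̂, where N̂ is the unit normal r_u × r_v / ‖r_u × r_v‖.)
L = -7;  M = 0;  N = -35/8 - 7*sqrt(5)/8

Compute the unit normal N̂(u, v) = (sin(u)^2*cos(v)/Abs(sin(u)), sin(u)^2*sin(v)/Abs(sin(u)), sin(2*u)/(2*Abs(sin(u)))), and the second partials r_uu, r_uv, r_vv. Take dot products:
  L(u, v) = r_uu · N̂ = -7*sin(u)/Abs(sin(u)),
  M(u, v) = r_uv · N̂ = 0,
  N(u, v) = r_vv · N̂ = -7*sin(u)^3/Abs(sin(u)).
Evaluating at (u, v) = (2*pi/5, -pi/4):
  L = -7, M = 0, N = -35/8 - 7*sqrt(5)/8.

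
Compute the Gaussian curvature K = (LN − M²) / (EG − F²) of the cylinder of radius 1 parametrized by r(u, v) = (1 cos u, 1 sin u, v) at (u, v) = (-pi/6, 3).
K = 0

Coefficients of the first fundamental form: E = 1, F = 0, G = 1.
Coefficients of the second fundamental form: L = -1, M = 0, N = 0.
Assemble K = (LN − M²)/(EG − F²) = 0. At (u, v) = (-pi/6, 3): K = 0.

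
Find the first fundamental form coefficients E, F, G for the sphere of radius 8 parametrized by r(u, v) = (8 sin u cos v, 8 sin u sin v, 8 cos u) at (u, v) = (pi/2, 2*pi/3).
E = 64;  F = 0;  G = 64

Partials: r_u = (8*cos(u)*cos(v), 8*sin(v)*cos(u), -8*sin(u)), r_v = (-8*sin(u)*sin(v), 8*sin(u)*cos(v), 0). As functions of (u, v):
  E = r_u · r_u = 64,
  F = r_u · r_v = 0,
  G = r_v · r_v = 64*sin(u)^2.
Evaluating at (u, v) = (pi/2, 2*pi/3): E = 64, F = 0, G = 64.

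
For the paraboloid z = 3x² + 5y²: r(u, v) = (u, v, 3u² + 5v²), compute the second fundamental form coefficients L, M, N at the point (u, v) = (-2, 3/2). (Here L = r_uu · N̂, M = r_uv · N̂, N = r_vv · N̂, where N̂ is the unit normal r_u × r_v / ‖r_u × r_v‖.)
L = 3*sqrt(370)/185;  M = 0;  N = sqrt(370)/37

Compute the unit normal N̂(u, v) = (-6*u/sqrt(36*u^2 + 100*v^2 + 1), -10*v/sqrt(36*u^2 + 100*v^2 + 1), 1/sqrt(36*u^2 + 100*v^2 + 1)), and the second partials r_uu, r_uv, r_vv. Take dot products:
  L(u, v) = r_uu · N̂ = 6/sqrt(36*u^2 + 100*v^2 + 1),
  M(u, v) = r_uv · N̂ = 0,
  N(u, v) = r_vv · N̂ = 10/sqrt(36*u^2 + 100*v^2 + 1).
Evaluating at (u, v) = (-2, 3/2):
  L = 3*sqrt(370)/185, M = 0, N = sqrt(370)/37.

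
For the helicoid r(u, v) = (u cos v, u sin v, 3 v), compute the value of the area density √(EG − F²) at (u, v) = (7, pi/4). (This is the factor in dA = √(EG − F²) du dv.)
√(EG − F²)|_{(7, pi/4)} = sqrt(58)

E = 1, F = 0, G = u^2 + 9, so EG − F² = u^2 + 9. Taking the positive square root: √(EG − F²) = sqrt(u^2 + 9). At (u, v) = (7, pi/4): sqrt(58).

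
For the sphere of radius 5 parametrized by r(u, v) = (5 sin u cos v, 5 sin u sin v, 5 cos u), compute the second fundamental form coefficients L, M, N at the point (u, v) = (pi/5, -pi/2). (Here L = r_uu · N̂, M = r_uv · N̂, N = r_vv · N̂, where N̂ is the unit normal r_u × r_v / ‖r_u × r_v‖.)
L = -5;  M = 0;  N = -25/8 + 5*sqrt(5)/8

Compute the unit normal N̂(u, v) = (sin(u)^2*cos(v)/Abs(sin(u)), sin(u)^2*sin(v)/Abs(sin(u)), sin(2*u)/(2*Abs(sin(u)))), and the second partials r_uu, r_uv, r_vv. Take dot products:
  L(u, v) = r_uu · N̂ = -5*sin(u)/Abs(sin(u)),
  M(u, v) = r_uv · N̂ = 0,
  N(u, v) = r_vv · N̂ = -5*sin(u)^3/Abs(sin(u)).
Evaluating at (u, v) = (pi/5, -pi/2):
  L = -5, M = 0, N = -25/8 + 5*sqrt(5)/8.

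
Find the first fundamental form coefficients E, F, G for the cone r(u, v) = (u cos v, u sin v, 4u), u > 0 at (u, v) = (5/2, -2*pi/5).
E = 17;  F = 0;  G = 25/4

Partials: r_u = (cos(v), sin(v), 4), r_v = (-u*sin(v), u*cos(v), 0). As functions of (u, v):
  E = r_u · r_u = 17,
  F = r_u · r_v = 0,
  G = r_v · r_v = u^2.
Evaluating at (u, v) = (5/2, -2*pi/5): E = 17, F = 0, G = 25/4.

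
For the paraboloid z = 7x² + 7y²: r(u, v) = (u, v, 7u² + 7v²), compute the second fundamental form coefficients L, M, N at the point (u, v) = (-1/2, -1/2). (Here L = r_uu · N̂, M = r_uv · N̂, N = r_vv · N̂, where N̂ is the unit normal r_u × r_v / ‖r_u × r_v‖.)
L = 14*sqrt(11)/33;  M = 0;  N = 14*sqrt(11)/33

Compute the unit normal N̂(u, v) = (-14*u/sqrt(196*u^2 + 196*v^2 + 1), -14*v/sqrt(196*u^2 + 196*v^2 + 1), 1/sqrt(196*u^2 + 196*v^2 + 1)), and the second partials r_uu, r_uv, r_vv. Take dot products:
  L(u, v) = r_uu · N̂ = 14/sqrt(196*u^2 + 196*v^2 + 1),
  M(u, v) = r_uv · N̂ = 0,
  N(u, v) = r_vv · N̂ = 14/sqrt(196*u^2 + 196*v^2 + 1).
Evaluating at (u, v) = (-1/2, -1/2):
  L = 14*sqrt(11)/33, M = 0, N = 14*sqrt(11)/33.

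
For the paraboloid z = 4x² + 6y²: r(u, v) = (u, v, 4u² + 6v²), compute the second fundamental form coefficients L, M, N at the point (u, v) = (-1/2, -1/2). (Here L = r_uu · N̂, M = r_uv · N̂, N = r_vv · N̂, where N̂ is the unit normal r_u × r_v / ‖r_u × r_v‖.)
L = 8*sqrt(53)/53;  M = 0;  N = 12*sqrt(53)/53

Compute the unit normal N̂(u, v) = (-8*u/sqrt(64*u^2 + 144*v^2 + 1), -12*v/sqrt(64*u^2 + 144*v^2 + 1), 1/sqrt(64*u^2 + 144*v^2 + 1)), and the second partials r_uu, r_uv, r_vv. Take dot products:
  L(u, v) = r_uu · N̂ = 8/sqrt(64*u^2 + 144*v^2 + 1),
  M(u, v) = r_uv · N̂ = 0,
  N(u, v) = r_vv · N̂ = 12/sqrt(64*u^2 + 144*v^2 + 1).
Evaluating at (u, v) = (-1/2, -1/2):
  L = 8*sqrt(53)/53, M = 0, N = 12*sqrt(53)/53.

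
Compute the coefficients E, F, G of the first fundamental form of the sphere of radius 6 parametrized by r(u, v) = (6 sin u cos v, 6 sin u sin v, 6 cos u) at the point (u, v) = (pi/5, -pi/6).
E = 36;  F = 0;  G = 45/2 - 9*sqrt(5)/2

Partials: r_u = (6*cos(u)*cos(v), 6*sin(v)*cos(u), -6*sin(u)), r_v = (-6*sin(u)*sin(v), 6*sin(u)*cos(v), 0). As functions of (u, v):
  E = r_u · r_u = 36,
  F = r_u · r_v = 0,
  G = r_v · r_v = 36*sin(u)^2.
Evaluating at (u, v) = (pi/5, -pi/6): E = 36, F = 0, G = 45/2 - 9*sqrt(5)/2.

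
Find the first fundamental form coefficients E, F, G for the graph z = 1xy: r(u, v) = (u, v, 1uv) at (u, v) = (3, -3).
E = 10;  F = -9;  G = 10

Partials: r_u = (1, 0, v), r_v = (0, 1, u). As functions of (u, v):
  E = r_u · r_u = v^2 + 1,
  F = r_u · r_v = u*v,
  G = r_v · r_v = u^2 + 1.
Evaluating at (u, v) = (3, -3): E = 10, F = -9, G = 10.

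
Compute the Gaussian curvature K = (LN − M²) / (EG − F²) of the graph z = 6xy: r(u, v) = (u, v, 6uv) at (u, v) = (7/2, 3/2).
K = -36/273529

Coefficients of the first fundamental form: E = 36*v^2 + 1, F = 36*u*v, G = 36*u^2 + 1.
Coefficients of the second fundamental form: L = 0, M = 6/sqrt(36*u^2 + 36*v^2 + 1), N = 0.
Assemble K = (LN − M²)/(EG − F²) = -36/(1296*u^4 + 2592*u^2*v^2 + 72*u^2 + 1296*v^4 + 72*v^2 + 1). At (u, v) = (7/2, 3/2): K = -36/273529.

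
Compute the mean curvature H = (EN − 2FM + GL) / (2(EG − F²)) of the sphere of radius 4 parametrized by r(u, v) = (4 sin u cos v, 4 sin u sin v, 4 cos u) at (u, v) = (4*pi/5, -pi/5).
H = -1/4

With E = 16, F = 0, G = 16*sin(u)^2, L = -4*sin(u)/Abs(sin(u)), M = 0, N = -4*sin(u)^3/Abs(sin(u)), assemble
  H = (EN − 2FM + GL) / (2(EG − F²)) = -sin(u)/(4*Abs(sin(u))).
At (u, v) = (4*pi/5, -pi/5): H = -1/4.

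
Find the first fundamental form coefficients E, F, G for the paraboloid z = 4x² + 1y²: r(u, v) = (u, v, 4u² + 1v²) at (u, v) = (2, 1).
E = 257;  F = 32;  G = 5

Partials: r_u = (1, 0, 8*u), r_v = (0, 1, 2*v). As functions of (u, v):
  E = r_u · r_u = 64*u^2 + 1,
  F = r_u · r_v = 16*u*v,
  G = r_v · r_v = 4*v^2 + 1.
Evaluating at (u, v) = (2, 1): E = 257, F = 32, G = 5.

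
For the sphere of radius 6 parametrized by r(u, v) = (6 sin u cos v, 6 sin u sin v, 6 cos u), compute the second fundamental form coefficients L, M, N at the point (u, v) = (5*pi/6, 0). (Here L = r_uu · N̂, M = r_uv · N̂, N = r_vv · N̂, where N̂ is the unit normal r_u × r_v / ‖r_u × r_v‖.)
L = -6;  M = 0;  N = -3/2

Compute the unit normal N̂(u, v) = (sin(u)^2*cos(v)/Abs(sin(u)), sin(u)^2*sin(v)/Abs(sin(u)), sin(2*u)/(2*Abs(sin(u)))), and the second partials r_uu, r_uv, r_vv. Take dot products:
  L(u, v) = r_uu · N̂ = -6*sin(u)/Abs(sin(u)),
  M(u, v) = r_uv · N̂ = 0,
  N(u, v) = r_vv · N̂ = -6*sin(u)^3/Abs(sin(u)).
Evaluating at (u, v) = (5*pi/6, 0):
  L = -6, M = 0, N = -3/2.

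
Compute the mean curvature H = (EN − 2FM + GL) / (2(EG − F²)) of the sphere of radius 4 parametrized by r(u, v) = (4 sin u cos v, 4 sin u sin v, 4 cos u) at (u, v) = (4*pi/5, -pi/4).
H = -1/4

With E = 16, F = 0, G = 16*sin(u)^2, L = -4*sin(u)/Abs(sin(u)), M = 0, N = -4*sin(u)^3/Abs(sin(u)), assemble
  H = (EN − 2FM + GL) / (2(EG − F²)) = -sin(u)/(4*Abs(sin(u))).
At (u, v) = (4*pi/5, -pi/4): H = -1/4.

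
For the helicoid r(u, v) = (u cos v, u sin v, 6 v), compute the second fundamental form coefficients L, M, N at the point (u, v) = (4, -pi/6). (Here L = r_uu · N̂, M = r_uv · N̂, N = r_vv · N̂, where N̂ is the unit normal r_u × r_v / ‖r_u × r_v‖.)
L = 0;  M = -3*sqrt(13)/13;  N = 0

Compute the unit normal N̂(u, v) = (6*sin(v)/sqrt(u^2 + 36), -6*cos(v)/sqrt(u^2 + 36), u/sqrt(u^2 + 36)), and the second partials r_uu, r_uv, r_vv. Take dot products:
  L(u, v) = r_uu · N̂ = 0,
  M(u, v) = r_uv · N̂ = -6/sqrt(u^2 + 36),
  N(u, v) = r_vv · N̂ = 0.
Evaluating at (u, v) = (4, -pi/6):
  L = 0, M = -3*sqrt(13)/13, N = 0.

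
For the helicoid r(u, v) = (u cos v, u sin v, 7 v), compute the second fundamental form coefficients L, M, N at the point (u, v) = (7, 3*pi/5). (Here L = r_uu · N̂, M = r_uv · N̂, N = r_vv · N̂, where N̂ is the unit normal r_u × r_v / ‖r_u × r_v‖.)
L = 0;  M = -sqrt(2)/2;  N = 0

Compute the unit normal N̂(u, v) = (7*sin(v)/sqrt(u^2 + 49), -7*cos(v)/sqrt(u^2 + 49), u/sqrt(u^2 + 49)), and the second partials r_uu, r_uv, r_vv. Take dot products:
  L(u, v) = r_uu · N̂ = 0,
  M(u, v) = r_uv · N̂ = -7/sqrt(u^2 + 49),
  N(u, v) = r_vv · N̂ = 0.
Evaluating at (u, v) = (7, 3*pi/5):
  L = 0, M = -sqrt(2)/2, N = 0.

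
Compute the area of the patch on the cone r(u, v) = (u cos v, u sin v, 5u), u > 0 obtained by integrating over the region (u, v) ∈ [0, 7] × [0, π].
Area = 49*sqrt(26)*pi/2

Area = ∫∫ √(EG − F²) du dv with √(EG − F²) = sqrt(26)*Abs(u). Integrating over [0, 7] × [0, π] gives 49*sqrt(26)*pi/2.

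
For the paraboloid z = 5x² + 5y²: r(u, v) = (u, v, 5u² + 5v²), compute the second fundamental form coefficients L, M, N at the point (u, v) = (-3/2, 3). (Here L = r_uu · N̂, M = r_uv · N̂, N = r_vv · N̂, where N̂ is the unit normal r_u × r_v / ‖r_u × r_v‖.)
L = 5*sqrt(1126)/563;  M = 0;  N = 5*sqrt(1126)/563

Compute the unit normal N̂(u, v) = (-10*u/sqrt(100*u^2 + 100*v^2 + 1), -10*v/sqrt(100*u^2 + 100*v^2 + 1), 1/sqrt(100*u^2 + 100*v^2 + 1)), and the second partials r_uu, r_uv, r_vv. Take dot products:
  L(u, v) = r_uu · N̂ = 10/sqrt(100*u^2 + 100*v^2 + 1),
  M(u, v) = r_uv · N̂ = 0,
  N(u, v) = r_vv · N̂ = 10/sqrt(100*u^2 + 100*v^2 + 1).
Evaluating at (u, v) = (-3/2, 3):
  L = 5*sqrt(1126)/563, M = 0, N = 5*sqrt(1126)/563.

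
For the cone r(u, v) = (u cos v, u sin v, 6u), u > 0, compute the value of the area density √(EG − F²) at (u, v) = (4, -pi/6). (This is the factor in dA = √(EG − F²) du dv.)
√(EG − F²)|_{(4, -pi/6)} = 4*sqrt(37)

E = 37, F = 0, G = u^2, so EG − F² = 37*u^2. Taking the positive square root: √(EG − F²) = sqrt(37)*Abs(u). At (u, v) = (4, -pi/6): 4*sqrt(37).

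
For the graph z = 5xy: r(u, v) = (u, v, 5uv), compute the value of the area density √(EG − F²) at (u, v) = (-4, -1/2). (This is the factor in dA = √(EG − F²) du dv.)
√(EG − F²)|_{(-4, -1/2)} = 3*sqrt(181)/2

E = 25*v^2 + 1, F = 25*u*v, G = 25*u^2 + 1, so EG − F² = 25*u^2 + 25*v^2 + 1. Taking the positive square root: √(EG − F²) = sqrt(25*u^2 + 25*v^2 + 1). At (u, v) = (-4, -1/2): 3*sqrt(181)/2.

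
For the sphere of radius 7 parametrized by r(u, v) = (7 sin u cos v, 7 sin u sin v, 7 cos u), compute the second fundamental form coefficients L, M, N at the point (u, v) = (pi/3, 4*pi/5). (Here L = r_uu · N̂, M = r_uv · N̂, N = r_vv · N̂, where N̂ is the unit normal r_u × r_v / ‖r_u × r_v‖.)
L = -7;  M = 0;  N = -21/4

Compute the unit normal N̂(u, v) = (sin(u)^2*cos(v)/Abs(sin(u)), sin(u)^2*sin(v)/Abs(sin(u)), sin(2*u)/(2*Abs(sin(u)))), and the second partials r_uu, r_uv, r_vv. Take dot products:
  L(u, v) = r_uu · N̂ = -7*sin(u)/Abs(sin(u)),
  M(u, v) = r_uv · N̂ = 0,
  N(u, v) = r_vv · N̂ = -7*sin(u)^3/Abs(sin(u)).
Evaluating at (u, v) = (pi/3, 4*pi/5):
  L = -7, M = 0, N = -21/4.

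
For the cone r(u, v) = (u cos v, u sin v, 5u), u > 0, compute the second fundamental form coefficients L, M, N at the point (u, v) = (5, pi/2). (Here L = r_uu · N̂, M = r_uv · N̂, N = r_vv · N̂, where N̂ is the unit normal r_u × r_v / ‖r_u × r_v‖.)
L = 0;  M = 0;  N = 25*sqrt(26)/26

Compute the unit normal N̂(u, v) = (-5*sqrt(26)*u*cos(v)/(26*Abs(u)), -5*sqrt(26)*u*sin(v)/(26*Abs(u)), sqrt(26)*u/(26*Abs(u))), and the second partials r_uu, r_uv, r_vv. Take dot products:
  L(u, v) = r_uu · N̂ = 0,
  M(u, v) = r_uv · N̂ = 0,
  N(u, v) = r_vv · N̂ = 5*sqrt(26)*u^2/(26*Abs(u)).
Evaluating at (u, v) = (5, pi/2):
  L = 0, M = 0, N = 25*sqrt(26)/26.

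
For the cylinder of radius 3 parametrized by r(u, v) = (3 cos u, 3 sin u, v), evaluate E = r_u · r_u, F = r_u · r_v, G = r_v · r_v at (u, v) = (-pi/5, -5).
E = 9;  F = 0;  G = 1

Partials: r_u = (-3*sin(u), 3*cos(u), 0), r_v = (0, 0, 1). As functions of (u, v):
  E = r_u · r_u = 9,
  F = r_u · r_v = 0,
  G = r_v · r_v = 1.
Evaluating at (u, v) = (-pi/5, -5): E = 9, F = 0, G = 1.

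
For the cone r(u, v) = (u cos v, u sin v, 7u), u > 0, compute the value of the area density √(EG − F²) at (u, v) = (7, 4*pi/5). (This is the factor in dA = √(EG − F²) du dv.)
√(EG − F²)|_{(7, 4*pi/5)} = 35*sqrt(2)

E = 50, F = 0, G = u^2, so EG − F² = 50*u^2. Taking the positive square root: √(EG − F²) = 5*sqrt(2)*Abs(u). At (u, v) = (7, 4*pi/5): 35*sqrt(2).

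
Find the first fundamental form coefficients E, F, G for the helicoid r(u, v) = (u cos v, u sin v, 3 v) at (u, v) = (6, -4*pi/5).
E = 1;  F = 0;  G = 45

Partials: r_u = (cos(v), sin(v), 0), r_v = (-u*sin(v), u*cos(v), 3). As functions of (u, v):
  E = r_u · r_u = 1,
  F = r_u · r_v = 0,
  G = r_v · r_v = u^2 + 9.
Evaluating at (u, v) = (6, -4*pi/5): E = 1, F = 0, G = 45.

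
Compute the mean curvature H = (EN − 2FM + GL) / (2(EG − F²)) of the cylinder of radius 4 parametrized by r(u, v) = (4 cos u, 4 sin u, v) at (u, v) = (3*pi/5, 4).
H = -1/8

With E = 16, F = 0, G = 1, L = -4, M = 0, N = 0, assemble
  H = (EN − 2FM + GL) / (2(EG − F²)) = -1/8.
At (u, v) = (3*pi/5, 4): H = -1/8.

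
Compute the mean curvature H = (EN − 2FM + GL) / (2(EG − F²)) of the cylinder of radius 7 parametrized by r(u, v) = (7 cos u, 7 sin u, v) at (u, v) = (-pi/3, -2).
H = -1/14

With E = 49, F = 0, G = 1, L = -7, M = 0, N = 0, assemble
  H = (EN − 2FM + GL) / (2(EG − F²)) = -1/14.
At (u, v) = (-pi/3, -2): H = -1/14.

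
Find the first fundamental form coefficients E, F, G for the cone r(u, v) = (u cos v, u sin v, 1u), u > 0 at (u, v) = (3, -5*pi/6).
E = 2;  F = 0;  G = 9

Partials: r_u = (cos(v), sin(v), 1), r_v = (-u*sin(v), u*cos(v), 0). As functions of (u, v):
  E = r_u · r_u = 2,
  F = r_u · r_v = 0,
  G = r_v · r_v = u^2.
Evaluating at (u, v) = (3, -5*pi/6): E = 2, F = 0, G = 9.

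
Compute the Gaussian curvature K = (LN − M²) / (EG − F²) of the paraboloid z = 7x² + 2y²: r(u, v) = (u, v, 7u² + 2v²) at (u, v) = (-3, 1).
K = 56/3171961

Coefficients of the first fundamental form: E = 196*u^2 + 1, F = 56*u*v, G = 16*v^2 + 1.
Coefficients of the second fundamental form: L = 14/sqrt(196*u^2 + 16*v^2 + 1), M = 0, N = 4/sqrt(196*u^2 + 16*v^2 + 1).
Assemble K = (LN − M²)/(EG − F²) = 56/(38416*u^4 + 6272*u^2*v^2 + 392*u^2 + 256*v^4 + 32*v^2 + 1). At (u, v) = (-3, 1): K = 56/3171961.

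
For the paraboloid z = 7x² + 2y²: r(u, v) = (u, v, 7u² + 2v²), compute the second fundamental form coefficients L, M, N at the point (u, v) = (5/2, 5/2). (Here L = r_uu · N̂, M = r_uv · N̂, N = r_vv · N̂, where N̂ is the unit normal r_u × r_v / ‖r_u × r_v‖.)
L = 7*sqrt(1326)/663;  M = 0;  N = 2*sqrt(1326)/663

Compute the unit normal N̂(u, v) = (-14*u/sqrt(196*u^2 + 16*v^2 + 1), -4*v/sqrt(196*u^2 + 16*v^2 + 1), 1/sqrt(196*u^2 + 16*v^2 + 1)), and the second partials r_uu, r_uv, r_vv. Take dot products:
  L(u, v) = r_uu · N̂ = 14/sqrt(196*u^2 + 16*v^2 + 1),
  M(u, v) = r_uv · N̂ = 0,
  N(u, v) = r_vv · N̂ = 4/sqrt(196*u^2 + 16*v^2 + 1).
Evaluating at (u, v) = (5/2, 5/2):
  L = 7*sqrt(1326)/663, M = 0, N = 2*sqrt(1326)/663.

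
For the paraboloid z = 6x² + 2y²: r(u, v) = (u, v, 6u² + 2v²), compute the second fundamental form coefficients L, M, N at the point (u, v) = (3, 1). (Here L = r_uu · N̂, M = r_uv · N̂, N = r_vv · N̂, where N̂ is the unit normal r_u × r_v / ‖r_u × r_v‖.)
L = 12*sqrt(1313)/1313;  M = 0;  N = 4*sqrt(1313)/1313

Compute the unit normal N̂(u, v) = (-12*u/sqrt(144*u^2 + 16*v^2 + 1), -4*v/sqrt(144*u^2 + 16*v^2 + 1), 1/sqrt(144*u^2 + 16*v^2 + 1)), and the second partials r_uu, r_uv, r_vv. Take dot products:
  L(u, v) = r_uu · N̂ = 12/sqrt(144*u^2 + 16*v^2 + 1),
  M(u, v) = r_uv · N̂ = 0,
  N(u, v) = r_vv · N̂ = 4/sqrt(144*u^2 + 16*v^2 + 1).
Evaluating at (u, v) = (3, 1):
  L = 12*sqrt(1313)/1313, M = 0, N = 4*sqrt(1313)/1313.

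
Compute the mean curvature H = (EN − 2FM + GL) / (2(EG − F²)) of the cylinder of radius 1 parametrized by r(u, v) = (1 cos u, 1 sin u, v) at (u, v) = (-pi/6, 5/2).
H = -1/2

With E = 1, F = 0, G = 1, L = -1, M = 0, N = 0, assemble
  H = (EN − 2FM + GL) / (2(EG − F²)) = -1/2.
At (u, v) = (-pi/6, 5/2): H = -1/2.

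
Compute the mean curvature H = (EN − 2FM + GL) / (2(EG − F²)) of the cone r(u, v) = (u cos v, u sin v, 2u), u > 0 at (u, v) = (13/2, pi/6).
H = 2*sqrt(5)/65

With E = 5, F = 0, G = u^2, L = 0, M = 0, N = 2*sqrt(5)*u^2/(5*Abs(u)), assemble
  H = (EN − 2FM + GL) / (2(EG − F²)) = sqrt(5)/(5*Abs(u)).
At (u, v) = (13/2, pi/6): H = 2*sqrt(5)/65.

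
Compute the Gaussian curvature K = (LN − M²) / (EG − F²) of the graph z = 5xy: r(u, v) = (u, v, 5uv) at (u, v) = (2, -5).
K = -25/527076

Coefficients of the first fundamental form: E = 25*v^2 + 1, F = 25*u*v, G = 25*u^2 + 1.
Coefficients of the second fundamental form: L = 0, M = 5/sqrt(25*u^2 + 25*v^2 + 1), N = 0.
Assemble K = (LN − M²)/(EG − F²) = -25/(625*u^4 + 1250*u^2*v^2 + 50*u^2 + 625*v^4 + 50*v^2 + 1). At (u, v) = (2, -5): K = -25/527076.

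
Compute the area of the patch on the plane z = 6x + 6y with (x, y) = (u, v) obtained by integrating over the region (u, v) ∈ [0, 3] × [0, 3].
Area = 9*sqrt(73)

Area = ∫∫ √(EG − F²) du dv with √(EG − F²) = sqrt(73). Integrating over [0, 3] × [0, 3] gives 9*sqrt(73).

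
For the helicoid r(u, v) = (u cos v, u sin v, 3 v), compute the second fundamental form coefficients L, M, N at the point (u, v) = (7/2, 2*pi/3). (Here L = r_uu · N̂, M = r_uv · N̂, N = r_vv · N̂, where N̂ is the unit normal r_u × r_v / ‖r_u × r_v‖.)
L = 0;  M = -6*sqrt(85)/85;  N = 0

Compute the unit normal N̂(u, v) = (3*sin(v)/sqrt(u^2 + 9), -3*cos(v)/sqrt(u^2 + 9), u/sqrt(u^2 + 9)), and the second partials r_uu, r_uv, r_vv. Take dot products:
  L(u, v) = r_uu · N̂ = 0,
  M(u, v) = r_uv · N̂ = -3/sqrt(u^2 + 9),
  N(u, v) = r_vv · N̂ = 0.
Evaluating at (u, v) = (7/2, 2*pi/3):
  L = 0, M = -6*sqrt(85)/85, N = 0.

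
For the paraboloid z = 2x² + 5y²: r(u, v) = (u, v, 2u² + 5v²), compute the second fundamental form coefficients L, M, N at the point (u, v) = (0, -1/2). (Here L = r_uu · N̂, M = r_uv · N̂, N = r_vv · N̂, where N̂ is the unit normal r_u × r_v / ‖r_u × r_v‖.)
L = 2*sqrt(26)/13;  M = 0;  N = 5*sqrt(26)/13

Compute the unit normal N̂(u, v) = (-4*u/sqrt(16*u^2 + 100*v^2 + 1), -10*v/sqrt(16*u^2 + 100*v^2 + 1), 1/sqrt(16*u^2 + 100*v^2 + 1)), and the second partials r_uu, r_uv, r_vv. Take dot products:
  L(u, v) = r_uu · N̂ = 4/sqrt(16*u^2 + 100*v^2 + 1),
  M(u, v) = r_uv · N̂ = 0,
  N(u, v) = r_vv · N̂ = 10/sqrt(16*u^2 + 100*v^2 + 1).
Evaluating at (u, v) = (0, -1/2):
  L = 2*sqrt(26)/13, M = 0, N = 5*sqrt(26)/13.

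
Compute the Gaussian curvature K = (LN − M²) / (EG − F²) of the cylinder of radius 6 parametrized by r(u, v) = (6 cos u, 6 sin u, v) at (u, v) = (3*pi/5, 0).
K = 0

Coefficients of the first fundamental form: E = 36, F = 0, G = 1.
Coefficients of the second fundamental form: L = -6, M = 0, N = 0.
Assemble K = (LN − M²)/(EG − F²) = 0. At (u, v) = (3*pi/5, 0): K = 0.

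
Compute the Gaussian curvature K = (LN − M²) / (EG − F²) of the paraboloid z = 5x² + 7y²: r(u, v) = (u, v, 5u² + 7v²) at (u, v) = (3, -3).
K = 28/1420445

Coefficients of the first fundamental form: E = 100*u^2 + 1, F = 140*u*v, G = 196*v^2 + 1.
Coefficients of the second fundamental form: L = 10/sqrt(100*u^2 + 196*v^2 + 1), M = 0, N = 14/sqrt(100*u^2 + 196*v^2 + 1).
Assemble K = (LN − M²)/(EG − F²) = 140/(10000*u^4 + 39200*u^2*v^2 + 200*u^2 + 38416*v^4 + 392*v^2 + 1). At (u, v) = (3, -3): K = 28/1420445.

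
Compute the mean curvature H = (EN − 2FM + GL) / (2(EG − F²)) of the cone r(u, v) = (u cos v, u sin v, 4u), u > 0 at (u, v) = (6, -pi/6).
H = sqrt(17)/51

With E = 17, F = 0, G = u^2, L = 0, M = 0, N = 4*sqrt(17)*u^2/(17*Abs(u)), assemble
  H = (EN − 2FM + GL) / (2(EG − F²)) = 2*sqrt(17)/(17*Abs(u)).
At (u, v) = (6, -pi/6): H = sqrt(17)/51.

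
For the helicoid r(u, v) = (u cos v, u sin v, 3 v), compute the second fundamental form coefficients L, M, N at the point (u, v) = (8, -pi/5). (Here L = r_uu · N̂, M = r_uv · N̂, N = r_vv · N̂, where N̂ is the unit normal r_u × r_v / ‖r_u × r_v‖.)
L = 0;  M = -3*sqrt(73)/73;  N = 0

Compute the unit normal N̂(u, v) = (3*sin(v)/sqrt(u^2 + 9), -3*cos(v)/sqrt(u^2 + 9), u/sqrt(u^2 + 9)), and the second partials r_uu, r_uv, r_vv. Take dot products:
  L(u, v) = r_uu · N̂ = 0,
  M(u, v) = r_uv · N̂ = -3/sqrt(u^2 + 9),
  N(u, v) = r_vv · N̂ = 0.
Evaluating at (u, v) = (8, -pi/5):
  L = 0, M = -3*sqrt(73)/73, N = 0.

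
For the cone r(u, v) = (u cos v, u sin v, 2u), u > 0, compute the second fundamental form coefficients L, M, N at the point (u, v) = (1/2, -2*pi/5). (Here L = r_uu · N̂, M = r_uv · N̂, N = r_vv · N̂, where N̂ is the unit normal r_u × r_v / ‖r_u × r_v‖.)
L = 0;  M = 0;  N = sqrt(5)/5

Compute the unit normal N̂(u, v) = (-2*sqrt(5)*u*cos(v)/(5*Abs(u)), -2*sqrt(5)*u*sin(v)/(5*Abs(u)), sqrt(5)*u/(5*Abs(u))), and the second partials r_uu, r_uv, r_vv. Take dot products:
  L(u, v) = r_uu · N̂ = 0,
  M(u, v) = r_uv · N̂ = 0,
  N(u, v) = r_vv · N̂ = 2*sqrt(5)*u^2/(5*Abs(u)).
Evaluating at (u, v) = (1/2, -2*pi/5):
  L = 0, M = 0, N = sqrt(5)/5.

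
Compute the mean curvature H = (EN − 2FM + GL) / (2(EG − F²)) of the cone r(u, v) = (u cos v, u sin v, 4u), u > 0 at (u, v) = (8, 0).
H = sqrt(17)/68

With E = 17, F = 0, G = u^2, L = 0, M = 0, N = 4*sqrt(17)*u^2/(17*Abs(u)), assemble
  H = (EN − 2FM + GL) / (2(EG − F²)) = 2*sqrt(17)/(17*Abs(u)).
At (u, v) = (8, 0): H = sqrt(17)/68.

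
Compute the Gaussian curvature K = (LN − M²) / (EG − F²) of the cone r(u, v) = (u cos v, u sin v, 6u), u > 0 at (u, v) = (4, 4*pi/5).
K = 0

Coefficients of the first fundamental form: E = 37, F = 0, G = u^2.
Coefficients of the second fundamental form: L = 0, M = 0, N = 6*sqrt(37)*u^2/(37*Abs(u)).
Assemble K = (LN − M²)/(EG − F²) = 0. At (u, v) = (4, 4*pi/5): K = 0.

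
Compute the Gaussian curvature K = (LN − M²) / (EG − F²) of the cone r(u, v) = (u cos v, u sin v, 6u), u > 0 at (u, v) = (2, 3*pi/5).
K = 0

Coefficients of the first fundamental form: E = 37, F = 0, G = u^2.
Coefficients of the second fundamental form: L = 0, M = 0, N = 6*sqrt(37)*u^2/(37*Abs(u)).
Assemble K = (LN − M²)/(EG − F²) = 0. At (u, v) = (2, 3*pi/5): K = 0.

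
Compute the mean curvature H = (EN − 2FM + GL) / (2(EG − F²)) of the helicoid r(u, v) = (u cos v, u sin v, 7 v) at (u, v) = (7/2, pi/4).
H = 0

With E = 1, F = 0, G = u^2 + 49, L = 0, M = -7/sqrt(u^2 + 49), N = 0, assemble
  H = (EN − 2FM + GL) / (2(EG − F²)) = 0.
At (u, v) = (7/2, pi/4): H = 0.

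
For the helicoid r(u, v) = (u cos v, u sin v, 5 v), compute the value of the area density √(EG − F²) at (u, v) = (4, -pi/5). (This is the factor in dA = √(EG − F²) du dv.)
√(EG − F²)|_{(4, -pi/5)} = sqrt(41)

E = 1, F = 0, G = u^2 + 25, so EG − F² = u^2 + 25. Taking the positive square root: √(EG − F²) = sqrt(u^2 + 25). At (u, v) = (4, -pi/5): sqrt(41).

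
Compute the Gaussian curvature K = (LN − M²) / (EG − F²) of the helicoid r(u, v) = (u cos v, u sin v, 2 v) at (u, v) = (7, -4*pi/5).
K = -4/2809

Coefficients of the first fundamental form: E = 1, F = 0, G = u^2 + 4.
Coefficients of the second fundamental form: L = 0, M = -2/sqrt(u^2 + 4), N = 0.
Assemble K = (LN − M²)/(EG − F²) = -4/(u^2 + 4)^2. At (u, v) = (7, -4*pi/5): K = -4/2809.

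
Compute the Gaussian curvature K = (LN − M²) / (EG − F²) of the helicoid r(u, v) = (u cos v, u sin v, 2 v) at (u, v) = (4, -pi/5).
K = -1/100

Coefficients of the first fundamental form: E = 1, F = 0, G = u^2 + 4.
Coefficients of the second fundamental form: L = 0, M = -2/sqrt(u^2 + 4), N = 0.
Assemble K = (LN − M²)/(EG − F²) = -4/(u^2 + 4)^2. At (u, v) = (4, -pi/5): K = -1/100.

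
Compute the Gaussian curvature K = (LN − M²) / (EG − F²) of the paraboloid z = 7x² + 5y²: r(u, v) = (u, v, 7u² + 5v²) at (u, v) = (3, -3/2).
K = 7/198005

Coefficients of the first fundamental form: E = 196*u^2 + 1, F = 140*u*v, G = 100*v^2 + 1.
Coefficients of the second fundamental form: L = 14/sqrt(196*u^2 + 100*v^2 + 1), M = 0, N = 10/sqrt(196*u^2 + 100*v^2 + 1).
Assemble K = (LN − M²)/(EG − F²) = 140/(38416*u^4 + 39200*u^2*v^2 + 392*u^2 + 10000*v^4 + 200*v^2 + 1). At (u, v) = (3, -3/2): K = 7/198005.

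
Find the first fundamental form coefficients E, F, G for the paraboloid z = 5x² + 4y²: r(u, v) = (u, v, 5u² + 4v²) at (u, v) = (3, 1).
E = 901;  F = 240;  G = 65

Partials: r_u = (1, 0, 10*u), r_v = (0, 1, 8*v). As functions of (u, v):
  E = r_u · r_u = 100*u^2 + 1,
  F = r_u · r_v = 80*u*v,
  G = r_v · r_v = 64*v^2 + 1.
Evaluating at (u, v) = (3, 1): E = 901, F = 240, G = 65.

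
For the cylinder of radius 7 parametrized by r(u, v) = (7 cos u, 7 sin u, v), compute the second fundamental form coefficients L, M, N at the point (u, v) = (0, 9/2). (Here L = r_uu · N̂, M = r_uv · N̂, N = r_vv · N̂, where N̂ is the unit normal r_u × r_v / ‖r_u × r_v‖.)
L = -7;  M = 0;  N = 0

Compute the unit normal N̂(u, v) = (cos(u), sin(u), 0), and the second partials r_uu, r_uv, r_vv. Take dot products:
  L(u, v) = r_uu · N̂ = -7,
  M(u, v) = r_uv · N̂ = 0,
  N(u, v) = r_vv · N̂ = 0.
Evaluating at (u, v) = (0, 9/2):
  L = -7, M = 0, N = 0.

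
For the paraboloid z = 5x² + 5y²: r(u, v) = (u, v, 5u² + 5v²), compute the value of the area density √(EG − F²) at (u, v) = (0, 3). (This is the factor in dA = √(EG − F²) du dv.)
√(EG − F²)|_{(0, 3)} = sqrt(901)

E = 100*u^2 + 1, F = 100*u*v, G = 100*v^2 + 1, so EG − F² = 100*u^2 + 100*v^2 + 1. Taking the positive square root: √(EG − F²) = sqrt(100*u^2 + 100*v^2 + 1). At (u, v) = (0, 3): sqrt(901).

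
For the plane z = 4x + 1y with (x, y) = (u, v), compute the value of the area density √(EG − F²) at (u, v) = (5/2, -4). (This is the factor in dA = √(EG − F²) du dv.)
√(EG − F²)|_{(5/2, -4)} = 3*sqrt(2)

E = 17, F = 4, G = 2, so EG − F² = 18. Taking the positive square root: √(EG − F²) = 3*sqrt(2). At (u, v) = (5/2, -4): 3*sqrt(2).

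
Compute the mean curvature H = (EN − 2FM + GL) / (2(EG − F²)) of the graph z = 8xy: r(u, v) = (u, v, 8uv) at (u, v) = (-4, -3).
H = -6144*sqrt(1601)/2563201

With E = 64*v^2 + 1, F = 64*u*v, G = 64*u^2 + 1, L = 0, M = 8/sqrt(64*u^2 + 64*v^2 + 1), N = 0, assemble
  H = (EN − 2FM + GL) / (2(EG − F²)) = -512*u*v/(64*u^2 + 64*v^2 + 1)^(3/2).
At (u, v) = (-4, -3): H = -6144*sqrt(1601)/2563201.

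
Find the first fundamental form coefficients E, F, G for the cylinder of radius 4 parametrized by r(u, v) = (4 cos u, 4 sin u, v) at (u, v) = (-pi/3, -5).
E = 16;  F = 0;  G = 1

Partials: r_u = (-4*sin(u), 4*cos(u), 0), r_v = (0, 0, 1). As functions of (u, v):
  E = r_u · r_u = 16,
  F = r_u · r_v = 0,
  G = r_v · r_v = 1.
Evaluating at (u, v) = (-pi/3, -5): E = 16, F = 0, G = 1.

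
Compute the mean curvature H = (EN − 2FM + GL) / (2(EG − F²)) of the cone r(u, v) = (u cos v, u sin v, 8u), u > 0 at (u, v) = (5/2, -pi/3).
H = 8*sqrt(65)/325

With E = 65, F = 0, G = u^2, L = 0, M = 0, N = 8*sqrt(65)*u^2/(65*Abs(u)), assemble
  H = (EN − 2FM + GL) / (2(EG − F²)) = 4*sqrt(65)/(65*Abs(u)).
At (u, v) = (5/2, -pi/3): H = 8*sqrt(65)/325.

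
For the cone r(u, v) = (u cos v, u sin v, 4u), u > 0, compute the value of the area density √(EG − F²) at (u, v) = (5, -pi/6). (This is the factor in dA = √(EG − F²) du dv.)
√(EG − F²)|_{(5, -pi/6)} = 5*sqrt(17)

E = 17, F = 0, G = u^2, so EG − F² = 17*u^2. Taking the positive square root: √(EG − F²) = sqrt(17)*Abs(u). At (u, v) = (5, -pi/6): 5*sqrt(17).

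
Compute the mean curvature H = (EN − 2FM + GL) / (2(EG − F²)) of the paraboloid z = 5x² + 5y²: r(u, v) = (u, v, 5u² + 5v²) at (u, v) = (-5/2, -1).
H = 3635*sqrt(6)/47916

With E = 100*u^2 + 1, F = 100*u*v, G = 100*v^2 + 1, L = 10/sqrt(100*u^2 + 100*v^2 + 1), M = 0, N = 10/sqrt(100*u^2 + 100*v^2 + 1), assemble
  H = (EN − 2FM + GL) / (2(EG − F²)) = 10*(50*u^2 + 50*v^2 + 1)/(100*u^2 + 100*v^2 + 1)^(3/2).
At (u, v) = (-5/2, -1): H = 3635*sqrt(6)/47916.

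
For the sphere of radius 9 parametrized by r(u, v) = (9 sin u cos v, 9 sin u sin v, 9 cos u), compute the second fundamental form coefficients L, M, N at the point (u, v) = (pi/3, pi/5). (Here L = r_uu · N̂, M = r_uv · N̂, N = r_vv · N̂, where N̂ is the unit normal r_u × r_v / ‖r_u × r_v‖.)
L = -9;  M = 0;  N = -27/4

Compute the unit normal N̂(u, v) = (sin(u)^2*cos(v)/Abs(sin(u)), sin(u)^2*sin(v)/Abs(sin(u)), sin(2*u)/(2*Abs(sin(u)))), and the second partials r_uu, r_uv, r_vv. Take dot products:
  L(u, v) = r_uu · N̂ = -9*sin(u)/Abs(sin(u)),
  M(u, v) = r_uv · N̂ = 0,
  N(u, v) = r_vv · N̂ = -9*sin(u)^3/Abs(sin(u)).
Evaluating at (u, v) = (pi/3, pi/5):
  L = -9, M = 0, N = -27/4.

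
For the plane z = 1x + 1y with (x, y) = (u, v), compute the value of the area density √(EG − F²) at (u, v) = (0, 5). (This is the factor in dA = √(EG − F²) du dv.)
√(EG − F²)|_{(0, 5)} = sqrt(3)

E = 2, F = 1, G = 2, so EG − F² = 3. Taking the positive square root: √(EG − F²) = sqrt(3). At (u, v) = (0, 5): sqrt(3).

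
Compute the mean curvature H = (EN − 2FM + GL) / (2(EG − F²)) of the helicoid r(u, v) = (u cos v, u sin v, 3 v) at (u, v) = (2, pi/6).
H = 0

With E = 1, F = 0, G = u^2 + 9, L = 0, M = -3/sqrt(u^2 + 9), N = 0, assemble
  H = (EN − 2FM + GL) / (2(EG − F²)) = 0.
At (u, v) = (2, pi/6): H = 0.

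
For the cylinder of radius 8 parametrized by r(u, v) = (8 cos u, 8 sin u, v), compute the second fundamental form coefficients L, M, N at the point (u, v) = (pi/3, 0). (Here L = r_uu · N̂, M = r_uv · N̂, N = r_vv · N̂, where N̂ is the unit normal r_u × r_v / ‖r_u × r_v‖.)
L = -8;  M = 0;  N = 0

Compute the unit normal N̂(u, v) = (cos(u), sin(u), 0), and the second partials r_uu, r_uv, r_vv. Take dot products:
  L(u, v) = r_uu · N̂ = -8,
  M(u, v) = r_uv · N̂ = 0,
  N(u, v) = r_vv · N̂ = 0.
Evaluating at (u, v) = (pi/3, 0):
  L = -8, M = 0, N = 0.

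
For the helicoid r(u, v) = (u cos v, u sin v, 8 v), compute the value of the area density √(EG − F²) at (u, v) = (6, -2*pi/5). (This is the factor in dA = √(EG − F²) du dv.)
√(EG − F²)|_{(6, -2*pi/5)} = 10

E = 1, F = 0, G = u^2 + 64, so EG − F² = u^2 + 64. Taking the positive square root: √(EG − F²) = sqrt(u^2 + 64). At (u, v) = (6, -2*pi/5): 10.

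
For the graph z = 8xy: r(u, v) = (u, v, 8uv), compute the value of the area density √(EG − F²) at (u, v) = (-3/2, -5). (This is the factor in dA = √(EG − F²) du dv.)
√(EG − F²)|_{(-3/2, -5)} = sqrt(1745)

E = 64*v^2 + 1, F = 64*u*v, G = 64*u^2 + 1, so EG − F² = 64*u^2 + 64*v^2 + 1. Taking the positive square root: √(EG − F²) = sqrt(64*u^2 + 64*v^2 + 1). At (u, v) = (-3/2, -5): sqrt(1745).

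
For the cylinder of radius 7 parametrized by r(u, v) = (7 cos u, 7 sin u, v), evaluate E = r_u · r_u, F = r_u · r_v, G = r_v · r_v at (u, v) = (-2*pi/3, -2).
E = 49;  F = 0;  G = 1

Partials: r_u = (-7*sin(u), 7*cos(u), 0), r_v = (0, 0, 1). As functions of (u, v):
  E = r_u · r_u = 49,
  F = r_u · r_v = 0,
  G = r_v · r_v = 1.
Evaluating at (u, v) = (-2*pi/3, -2): E = 49, F = 0, G = 1.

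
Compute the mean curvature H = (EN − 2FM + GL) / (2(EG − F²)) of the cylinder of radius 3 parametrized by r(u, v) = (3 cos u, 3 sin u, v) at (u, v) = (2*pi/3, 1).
H = -1/6

With E = 9, F = 0, G = 1, L = -3, M = 0, N = 0, assemble
  H = (EN − 2FM + GL) / (2(EG − F²)) = -1/6.
At (u, v) = (2*pi/3, 1): H = -1/6.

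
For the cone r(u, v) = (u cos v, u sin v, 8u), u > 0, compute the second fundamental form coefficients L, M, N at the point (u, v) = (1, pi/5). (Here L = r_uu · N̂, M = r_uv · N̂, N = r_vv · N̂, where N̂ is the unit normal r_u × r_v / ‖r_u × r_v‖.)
L = 0;  M = 0;  N = 8*sqrt(65)/65

Compute the unit normal N̂(u, v) = (-8*sqrt(65)*u*cos(v)/(65*Abs(u)), -8*sqrt(65)*u*sin(v)/(65*Abs(u)), sqrt(65)*u/(65*Abs(u))), and the second partials r_uu, r_uv, r_vv. Take dot products:
  L(u, v) = r_uu · N̂ = 0,
  M(u, v) = r_uv · N̂ = 0,
  N(u, v) = r_vv · N̂ = 8*sqrt(65)*u^2/(65*Abs(u)).
Evaluating at (u, v) = (1, pi/5):
  L = 0, M = 0, N = 8*sqrt(65)/65.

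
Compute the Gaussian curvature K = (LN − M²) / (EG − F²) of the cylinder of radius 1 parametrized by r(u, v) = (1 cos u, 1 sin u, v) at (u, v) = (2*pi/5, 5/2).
K = 0

Coefficients of the first fundamental form: E = 1, F = 0, G = 1.
Coefficients of the second fundamental form: L = -1, M = 0, N = 0.
Assemble K = (LN − M²)/(EG − F²) = 0. At (u, v) = (2*pi/5, 5/2): K = 0.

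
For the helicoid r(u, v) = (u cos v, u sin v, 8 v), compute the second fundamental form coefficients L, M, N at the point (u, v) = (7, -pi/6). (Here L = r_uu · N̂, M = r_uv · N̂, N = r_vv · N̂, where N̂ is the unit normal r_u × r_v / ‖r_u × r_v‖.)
L = 0;  M = -8*sqrt(113)/113;  N = 0

Compute the unit normal N̂(u, v) = (8*sin(v)/sqrt(u^2 + 64), -8*cos(v)/sqrt(u^2 + 64), u/sqrt(u^2 + 64)), and the second partials r_uu, r_uv, r_vv. Take dot products:
  L(u, v) = r_uu · N̂ = 0,
  M(u, v) = r_uv · N̂ = -8/sqrt(u^2 + 64),
  N(u, v) = r_vv · N̂ = 0.
Evaluating at (u, v) = (7, -pi/6):
  L = 0, M = -8*sqrt(113)/113, N = 0.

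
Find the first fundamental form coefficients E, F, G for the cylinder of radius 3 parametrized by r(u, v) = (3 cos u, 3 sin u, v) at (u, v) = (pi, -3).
E = 9;  F = 0;  G = 1

Partials: r_u = (-3*sin(u), 3*cos(u), 0), r_v = (0, 0, 1). As functions of (u, v):
  E = r_u · r_u = 9,
  F = r_u · r_v = 0,
  G = r_v · r_v = 1.
Evaluating at (u, v) = (pi, -3): E = 9, F = 0, G = 1.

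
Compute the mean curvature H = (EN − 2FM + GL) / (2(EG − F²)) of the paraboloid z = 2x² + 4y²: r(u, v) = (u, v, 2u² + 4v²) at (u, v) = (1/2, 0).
H = 22*sqrt(5)/25

With E = 16*u^2 + 1, F = 32*u*v, G = 64*v^2 + 1, L = 4/sqrt(16*u^2 + 64*v^2 + 1), M = 0, N = 8/sqrt(16*u^2 + 64*v^2 + 1), assemble
  H = (EN − 2FM + GL) / (2(EG − F²)) = 2*(32*u^2 + 64*v^2 + 3)/(16*u^2 + 64*v^2 + 1)^(3/2).
At (u, v) = (1/2, 0): H = 22*sqrt(5)/25.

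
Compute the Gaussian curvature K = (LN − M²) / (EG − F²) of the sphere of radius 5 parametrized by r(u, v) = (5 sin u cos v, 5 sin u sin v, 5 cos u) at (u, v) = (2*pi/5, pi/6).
K = 1/25

Coefficients of the first fundamental form: E = 25, F = 0, G = 25*sin(u)^2.
Coefficients of the second fundamental form: L = -5*sin(u)/Abs(sin(u)), M = 0, N = -5*sin(u)^3/Abs(sin(u)).
Assemble K = (LN − M²)/(EG − F²) = 1/25. At (u, v) = (2*pi/5, pi/6): K = 1/25.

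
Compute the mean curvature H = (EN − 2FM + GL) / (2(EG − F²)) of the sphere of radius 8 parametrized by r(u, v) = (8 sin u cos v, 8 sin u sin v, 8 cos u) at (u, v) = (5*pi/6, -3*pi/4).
H = -1/8

With E = 64, F = 0, G = 64*sin(u)^2, L = -8*sin(u)/Abs(sin(u)), M = 0, N = -8*sin(u)^3/Abs(sin(u)), assemble
  H = (EN − 2FM + GL) / (2(EG − F²)) = -sin(u)/(8*Abs(sin(u))).
At (u, v) = (5*pi/6, -3*pi/4): H = -1/8.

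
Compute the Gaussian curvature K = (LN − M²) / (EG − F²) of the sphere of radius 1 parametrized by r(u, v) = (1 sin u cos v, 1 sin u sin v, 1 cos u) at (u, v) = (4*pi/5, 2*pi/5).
K = 1

Coefficients of the first fundamental form: E = 1, F = 0, G = sin(u)^2.
Coefficients of the second fundamental form: L = -sin(u)/Abs(sin(u)), M = 0, N = -sin(u)^3/Abs(sin(u)).
Assemble K = (LN − M²)/(EG − F²) = 1. At (u, v) = (4*pi/5, 2*pi/5): K = 1.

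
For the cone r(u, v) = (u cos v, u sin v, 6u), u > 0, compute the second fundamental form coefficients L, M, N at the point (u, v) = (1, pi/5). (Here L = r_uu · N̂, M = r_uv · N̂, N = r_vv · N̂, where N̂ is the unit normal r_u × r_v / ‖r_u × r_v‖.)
L = 0;  M = 0;  N = 6*sqrt(37)/37

Compute the unit normal N̂(u, v) = (-6*sqrt(37)*u*cos(v)/(37*Abs(u)), -6*sqrt(37)*u*sin(v)/(37*Abs(u)), sqrt(37)*u/(37*Abs(u))), and the second partials r_uu, r_uv, r_vv. Take dot products:
  L(u, v) = r_uu · N̂ = 0,
  M(u, v) = r_uv · N̂ = 0,
  N(u, v) = r_vv · N̂ = 6*sqrt(37)*u^2/(37*Abs(u)).
Evaluating at (u, v) = (1, pi/5):
  L = 0, M = 0, N = 6*sqrt(37)/37.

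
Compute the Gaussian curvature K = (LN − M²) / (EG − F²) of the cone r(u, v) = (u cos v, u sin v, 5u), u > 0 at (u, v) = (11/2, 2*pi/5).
K = 0

Coefficients of the first fundamental form: E = 26, F = 0, G = u^2.
Coefficients of the second fundamental form: L = 0, M = 0, N = 5*sqrt(26)*u^2/(26*Abs(u)).
Assemble K = (LN − M²)/(EG − F²) = 0. At (u, v) = (11/2, 2*pi/5): K = 0.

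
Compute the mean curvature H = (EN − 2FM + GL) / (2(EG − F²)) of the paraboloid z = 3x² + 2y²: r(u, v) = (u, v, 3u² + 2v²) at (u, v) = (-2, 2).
H = 485*sqrt(209)/43681

With E = 36*u^2 + 1, F = 24*u*v, G = 16*v^2 + 1, L = 6/sqrt(36*u^2 + 16*v^2 + 1), M = 0, N = 4/sqrt(36*u^2 + 16*v^2 + 1), assemble
  H = (EN − 2FM + GL) / (2(EG − F²)) = (72*u^2 + 48*v^2 + 5)/(36*u^2 + 16*v^2 + 1)^(3/2).
At (u, v) = (-2, 2): H = 485*sqrt(209)/43681.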